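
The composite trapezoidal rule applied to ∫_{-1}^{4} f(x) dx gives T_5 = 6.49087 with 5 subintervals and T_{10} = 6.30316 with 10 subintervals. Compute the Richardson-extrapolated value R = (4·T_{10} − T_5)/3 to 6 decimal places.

6.240590

R = (4·T_{10} − T_5) / 3 = (4·6.30316 − 6.49087)/3 = (18.72177)/3 = 6.240590.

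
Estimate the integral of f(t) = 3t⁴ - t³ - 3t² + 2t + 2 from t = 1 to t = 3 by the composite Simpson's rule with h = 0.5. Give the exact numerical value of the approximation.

111.25

h = (3 − 1)/4 = 0.5.
Nodes t₀,…,t₄ = 1, 1.5, 2, 2.5, 3.
f(t) = 3t⁴ - t³ - 3t² + 2t + 2: f₀=3, f₁=10.0625, f₂=34, f₃=89.8125, f₄=197.
(h/3)·[f₀ + 4f₁ + 2f₂ + 4f₃ + f₄] = 0.166667·(667.5) = 111.25.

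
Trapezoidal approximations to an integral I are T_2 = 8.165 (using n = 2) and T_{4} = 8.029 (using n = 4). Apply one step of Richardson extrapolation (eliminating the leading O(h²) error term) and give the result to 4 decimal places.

R = (4·T_{4} − T_2) / 3 = (4·8.029 − 8.165)/3 = (23.951)/3 = 7.9837.

7.9837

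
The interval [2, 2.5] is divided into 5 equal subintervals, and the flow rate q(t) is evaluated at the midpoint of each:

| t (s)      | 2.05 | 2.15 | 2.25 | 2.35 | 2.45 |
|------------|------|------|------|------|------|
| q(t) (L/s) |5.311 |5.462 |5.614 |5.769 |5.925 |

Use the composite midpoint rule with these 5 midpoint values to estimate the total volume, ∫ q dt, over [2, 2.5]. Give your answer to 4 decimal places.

2.8081

h = 0.1, n = 5.
h·[y(m₁) + y(m₂) + y(m₃) + y(m₄) + y(m₅)] = 0.1·(28.081) = 2.8081.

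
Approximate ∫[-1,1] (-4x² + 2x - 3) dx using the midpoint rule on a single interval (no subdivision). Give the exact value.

M = (b−a)·f(0) = 2·(-3) = -6.

-6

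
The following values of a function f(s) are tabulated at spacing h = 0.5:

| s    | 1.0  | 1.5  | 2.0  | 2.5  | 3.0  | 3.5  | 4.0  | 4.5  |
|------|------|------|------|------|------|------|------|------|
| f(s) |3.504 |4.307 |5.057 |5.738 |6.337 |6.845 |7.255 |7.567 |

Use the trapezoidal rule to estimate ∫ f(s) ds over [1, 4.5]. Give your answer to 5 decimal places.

20.53725

h = 0.5, n = 7.
(h/2)·[y₀ + 2y₁ + 2y₂ + 2y₃ + 2y₄ + 2y₅ + 2y₆ + y₇] = 0.25·(82.149) = 20.53725.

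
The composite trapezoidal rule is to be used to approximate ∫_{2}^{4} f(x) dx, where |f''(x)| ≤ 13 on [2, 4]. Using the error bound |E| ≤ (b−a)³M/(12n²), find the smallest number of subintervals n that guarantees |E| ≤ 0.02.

21

Need 104/(12n²) ≤ 0.02.
n² ≥ 104/(12·0.02) = 433.333 ⇒ n ≥ 20.8167, so the smallest n is 21.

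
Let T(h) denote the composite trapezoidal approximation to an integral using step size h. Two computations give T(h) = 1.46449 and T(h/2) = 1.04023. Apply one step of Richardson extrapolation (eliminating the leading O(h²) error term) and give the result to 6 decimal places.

0.898810

R = (4·T(h/2) − T(h)) / 3 = (4·1.04023 − 1.46449)/3 = (2.69643)/3 = 0.898810.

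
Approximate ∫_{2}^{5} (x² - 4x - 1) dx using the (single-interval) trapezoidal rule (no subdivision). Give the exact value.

-1.5

T = (b−a)/2 · [f(2) + f(5)] = 1.5·[(-5) + 4] = -1.5.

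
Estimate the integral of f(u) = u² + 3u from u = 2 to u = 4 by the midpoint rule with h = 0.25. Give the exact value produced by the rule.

36.65625

h = (4 − 2)/8 = 0.25.
Midpoints m₁,…,m₈ = 2.125, 2.375, 2.625, 2.875, 3.125, 3.375, 3.625, 3.875.
f(m₁)=10.890625, f(m₂)=12.765625, f(m₃)=14.765625, f(m₄)=16.890625, f(m₅)=19.140625, f(m₆)=21.515625, f(m₇)=24.015625, f(m₈)=26.640625.
h·[f(m₁) + f(m₂) + f(m₃) + f(m₄) + f(m₅) + f(m₆) + f(m₇) + f(m₈)] = 0.25·(146.625) = 36.65625.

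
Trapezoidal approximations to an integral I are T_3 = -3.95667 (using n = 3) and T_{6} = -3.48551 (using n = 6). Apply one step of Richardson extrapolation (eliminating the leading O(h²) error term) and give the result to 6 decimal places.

-3.328457

R = (4·T_{6} − T_3) / 3 = (4·(-3.48551) − (-3.95667))/3 = (-9.98537)/3 = -3.328457.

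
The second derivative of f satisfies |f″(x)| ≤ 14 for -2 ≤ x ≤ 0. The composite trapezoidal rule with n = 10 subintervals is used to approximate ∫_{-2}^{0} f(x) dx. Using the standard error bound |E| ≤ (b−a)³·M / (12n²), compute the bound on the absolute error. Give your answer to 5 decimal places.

|E| ≤ (2)³·14 / (12·10²) = 112/1200 = 0.09333.

0.09333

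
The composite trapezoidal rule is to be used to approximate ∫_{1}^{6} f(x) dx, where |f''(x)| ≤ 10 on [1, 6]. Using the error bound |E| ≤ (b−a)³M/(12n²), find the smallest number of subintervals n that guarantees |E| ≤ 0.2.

Need 1250/(12n²) ≤ 0.2.
n² ≥ 1250/(12·0.2) = 520.833 ⇒ n ≥ 22.8218, so the smallest n is 23.

23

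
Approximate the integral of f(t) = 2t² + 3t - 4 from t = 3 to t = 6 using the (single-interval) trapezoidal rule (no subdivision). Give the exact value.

T = (b−a)/2 · [f(3) + f(6)] = 1.5·[23 + 86] = 163.5.

163.5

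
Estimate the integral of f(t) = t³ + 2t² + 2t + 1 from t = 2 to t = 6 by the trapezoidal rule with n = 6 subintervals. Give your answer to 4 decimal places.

h = (6 − 2)/6 = 0.666667.
Nodes t₀,…,t₆ = 2, 2.666667, 3.333333, 4, 4.666667, 5.333333, 6.
f(t) = t³ + 2t² + 2t + 1: f₀=21, f₁=39.518519, f₂=66.925926, f₃=105, f₄=155.518519, f₅=220.259259, f₆=301.
(h/2)·[f₀ + 2f₁ + 2f₂ + 2f₃ + 2f₄ + 2f₅ + f₆] = 0.333333·(1496.444444) = 498.8148.

498.8148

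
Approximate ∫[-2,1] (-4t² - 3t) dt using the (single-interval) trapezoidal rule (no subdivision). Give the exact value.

T = (b−a)/2 · [f(-2) + f(1)] = 1.5·[(-10) + (-7)] = -25.5.

-25.5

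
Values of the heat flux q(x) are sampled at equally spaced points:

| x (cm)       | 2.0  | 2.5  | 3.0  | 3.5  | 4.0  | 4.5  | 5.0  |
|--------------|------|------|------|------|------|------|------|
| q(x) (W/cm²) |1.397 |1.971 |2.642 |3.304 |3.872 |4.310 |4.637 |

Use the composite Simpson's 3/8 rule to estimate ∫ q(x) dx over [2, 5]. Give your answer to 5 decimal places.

h = 0.5, n = 6.
(3h/8)·[y₀ + 3y₁ + 3y₂ + 2y₃ + 3y₄ + 3y₅ + y₆] = 0.1875·(51.027) = 9.56756.

9.56756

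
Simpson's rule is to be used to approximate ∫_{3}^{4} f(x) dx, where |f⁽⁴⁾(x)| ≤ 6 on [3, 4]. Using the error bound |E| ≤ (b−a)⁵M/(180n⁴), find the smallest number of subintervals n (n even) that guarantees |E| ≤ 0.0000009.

14

Need 6/(180n⁴) ≤ 0.0000009.
n⁴ ≥ 6/(180·0.0000009) = 37037 ⇒ n ≥ 13.8726, so the smallest even n is 14. (n must be even for Simpson's rule.)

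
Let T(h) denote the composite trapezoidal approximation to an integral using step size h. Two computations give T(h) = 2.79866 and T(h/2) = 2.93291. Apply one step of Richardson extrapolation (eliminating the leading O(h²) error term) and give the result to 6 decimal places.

2.977660

R = (4·T(h/2) − T(h)) / 3 = (4·2.93291 − 2.79866)/3 = (8.93298)/3 = 2.977660.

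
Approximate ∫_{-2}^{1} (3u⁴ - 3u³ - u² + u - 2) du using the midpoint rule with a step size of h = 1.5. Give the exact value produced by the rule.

h = (1 − (-2))/2 = 1.5.
Midpoints m₁,…,m₂ = -1.25, 0.25.
f(m₁)=8.37109375, f(m₂)=-1.84765625.
h·[f(m₁) + f(m₂)] = 1.5·(6.5234375) = 9.78515625.

9.78515625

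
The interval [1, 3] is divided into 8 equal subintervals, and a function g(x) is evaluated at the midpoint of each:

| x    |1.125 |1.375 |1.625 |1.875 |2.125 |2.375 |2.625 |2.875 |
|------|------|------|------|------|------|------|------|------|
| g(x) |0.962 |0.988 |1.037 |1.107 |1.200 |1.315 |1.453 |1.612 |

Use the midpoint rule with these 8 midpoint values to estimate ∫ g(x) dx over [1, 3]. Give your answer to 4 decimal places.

h = 0.25, n = 8.
h·[y(m₁) + y(m₂) + y(m₃) + y(m₄) + y(m₅) + y(m₆) + y(m₇) + y(m₈)] = 0.25·(9.674) = 2.4185.

2.4185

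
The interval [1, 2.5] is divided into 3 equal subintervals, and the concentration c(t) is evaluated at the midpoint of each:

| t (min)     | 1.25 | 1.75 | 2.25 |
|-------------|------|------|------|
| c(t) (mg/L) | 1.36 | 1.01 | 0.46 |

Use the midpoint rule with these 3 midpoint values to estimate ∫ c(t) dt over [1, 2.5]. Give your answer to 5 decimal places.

1.41500

h = 0.5, n = 3.
h·[y(m₁) + y(m₂) + y(m₃)] = 0.5·(2.83) = 1.41500.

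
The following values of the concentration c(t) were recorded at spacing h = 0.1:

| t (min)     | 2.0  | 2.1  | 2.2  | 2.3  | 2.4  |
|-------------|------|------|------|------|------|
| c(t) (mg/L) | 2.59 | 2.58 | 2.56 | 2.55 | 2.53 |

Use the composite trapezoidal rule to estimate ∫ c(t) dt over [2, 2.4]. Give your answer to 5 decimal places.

1.02500

h = 0.1, n = 4.
(h/2)·[y₀ + 2y₁ + 2y₂ + 2y₃ + y₄] = 0.05·(20.50) = 1.02500.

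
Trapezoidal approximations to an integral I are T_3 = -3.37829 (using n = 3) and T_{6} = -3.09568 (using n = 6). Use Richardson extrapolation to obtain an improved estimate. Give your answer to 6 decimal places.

R = (4·T_{6} − T_3) / 3 = (4·(-3.09568) − (-3.37829))/3 = (-9.00443)/3 = -3.001477.

-3.001477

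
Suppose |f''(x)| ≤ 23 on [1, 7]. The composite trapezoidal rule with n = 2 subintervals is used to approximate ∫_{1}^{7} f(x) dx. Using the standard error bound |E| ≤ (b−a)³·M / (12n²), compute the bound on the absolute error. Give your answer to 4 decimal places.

|E| ≤ (6)³·23 / (12·2²) = 4968/48 = 103.5000.

103.5000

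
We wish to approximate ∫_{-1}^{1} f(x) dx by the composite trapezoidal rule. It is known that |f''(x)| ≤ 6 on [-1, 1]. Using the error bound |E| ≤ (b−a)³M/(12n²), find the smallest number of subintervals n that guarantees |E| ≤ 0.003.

37

Need 48/(12n²) ≤ 0.003.
n² ≥ 48/(12·0.003) = 1333.33 ⇒ n ≥ 36.5148, so the smallest n is 37.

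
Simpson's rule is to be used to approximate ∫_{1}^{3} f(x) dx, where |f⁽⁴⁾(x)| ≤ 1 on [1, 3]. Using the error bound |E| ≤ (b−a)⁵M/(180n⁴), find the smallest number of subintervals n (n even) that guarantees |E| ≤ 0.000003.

Need 32/(180n⁴) ≤ 0.000003.
n⁴ ≥ 32/(180·0.000003) = 59259.3 ⇒ n ≥ 15.6023, so the smallest even n is 16. (n must be even for Simpson's rule.)

16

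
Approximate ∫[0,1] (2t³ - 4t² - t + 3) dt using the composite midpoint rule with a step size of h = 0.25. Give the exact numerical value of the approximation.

1.671875

h = (1 − 0)/4 = 0.25.
Midpoints m₁,…,m₄ = 0.125, 0.375, 0.625, 0.875.
f(m₁)=2.81640625, f(m₂)=2.16796875, f(m₃)=1.30078125, f(m₄)=0.40234375.
h·[f(m₁) + f(m₂) + f(m₃) + f(m₄)] = 0.25·(6.6875) = 1.671875.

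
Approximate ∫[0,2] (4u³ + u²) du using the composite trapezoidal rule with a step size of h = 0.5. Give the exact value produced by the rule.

19.75

h = (2 − 0)/4 = 0.5.
Nodes u₀,…,u₄ = 0, 0.5, 1, 1.5, 2.
f(u) = 4u³ + u²: f₀=0, f₁=0.75, f₂=5, f₃=15.75, f₄=36.
(h/2)·[f₀ + 2f₁ + 2f₂ + 2f₃ + f₄] = 0.25·(79) = 19.75.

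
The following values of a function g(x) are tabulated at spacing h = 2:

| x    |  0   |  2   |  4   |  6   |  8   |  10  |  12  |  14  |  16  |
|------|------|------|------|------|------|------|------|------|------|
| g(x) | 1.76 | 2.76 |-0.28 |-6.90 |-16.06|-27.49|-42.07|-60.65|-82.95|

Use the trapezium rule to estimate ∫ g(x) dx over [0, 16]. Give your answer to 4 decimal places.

-382.5700

h = 2, n = 8.
(h/2)·[y₀ + 2y₁ + 2y₂ + 2y₃ + 2y₄ + 2y₅ + 2y₆ + 2y₇ + y₈] = 1·(-382.57) = -382.5700.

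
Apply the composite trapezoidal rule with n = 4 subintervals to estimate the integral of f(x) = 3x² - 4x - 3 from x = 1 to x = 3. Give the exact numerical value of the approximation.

h = (3 − 1)/4 = 0.5.
Nodes x₀,…,x₄ = 1, 1.5, 2, 2.5, 3.
f(x) = 3x² - 4x - 3: f₀=-4, f₁=-2.25, f₂=1, f₃=5.75, f₄=12.
(h/2)·[f₀ + 2f₁ + 2f₂ + 2f₃ + f₄] = 0.25·(17) = 4.25.

4.25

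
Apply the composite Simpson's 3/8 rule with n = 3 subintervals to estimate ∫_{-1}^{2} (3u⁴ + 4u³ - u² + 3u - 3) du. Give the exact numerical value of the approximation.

h = (2 − (-1))/3 = 1.
Nodes u₀,…,u₃ = -1, 0, 1, 2.
f(u) = 3u⁴ + 4u³ - u² + 3u - 3: f₀=-8, f₁=-3, f₂=6, f₃=79.
(3h/8)·[f₀ + 3f₁ + 3f₂ + f₃] = 0.375·(80) = 30.

30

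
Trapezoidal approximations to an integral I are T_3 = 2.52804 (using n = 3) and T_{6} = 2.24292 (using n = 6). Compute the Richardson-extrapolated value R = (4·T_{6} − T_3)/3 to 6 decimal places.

2.147880

R = (4·T_{6} − T_3) / 3 = (4·2.24292 − 2.52804)/3 = (6.44364)/3 = 2.147880.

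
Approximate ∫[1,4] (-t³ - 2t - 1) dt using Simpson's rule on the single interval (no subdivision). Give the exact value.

S = (b−a)/6 · [f(1) + 4f(2.5) + f(4)] = 0.5·[(-4) + 4·(-21.625) + (-73)] = -81.75.

-81.75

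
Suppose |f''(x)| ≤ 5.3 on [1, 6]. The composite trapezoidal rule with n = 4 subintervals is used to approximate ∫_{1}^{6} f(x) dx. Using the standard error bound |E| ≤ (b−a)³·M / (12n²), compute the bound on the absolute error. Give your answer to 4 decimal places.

3.4505

|E| ≤ (5)³·5.3 / (12·4²) = 662.5/192 = 3.4505.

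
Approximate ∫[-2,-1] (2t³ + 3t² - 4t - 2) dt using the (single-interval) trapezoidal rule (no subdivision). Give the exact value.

T = (b−a)/2 · [f(-2) + f(-1)] = 0.5·[2 + 3] = 2.5.

2.5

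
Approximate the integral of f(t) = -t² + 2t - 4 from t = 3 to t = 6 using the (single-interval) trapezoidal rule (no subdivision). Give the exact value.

-52.5

T = (b−a)/2 · [f(3) + f(6)] = 1.5·[(-7) + (-28)] = -52.5.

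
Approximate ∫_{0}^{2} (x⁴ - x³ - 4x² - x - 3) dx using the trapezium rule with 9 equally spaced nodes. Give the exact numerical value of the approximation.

-16.24609375

h = (2 − 0)/8 = 0.25.
Nodes x₀,…,x₈ = 0, 0.25, 0.5, 0.75, 1, 1.25, 1.5, 1.75, 2.
f(x) = x⁴ - x³ - 4x² - x - 3: f₀=-3, f₁=-3.51171875, f₂=-4.5625, f₃=-6.10546875, f₄=-8, f₅=-10.01171875, f₆=-11.8125, f₇=-12.98046875, f₈=-13.
(h/2)·[f₀ + 2f₁ + 2f₂ + 2f₃ + 2f₄ + 2f₅ + 2f₆ + 2f₇ + f₈] = 0.125·(-129.96875) = -16.24609375.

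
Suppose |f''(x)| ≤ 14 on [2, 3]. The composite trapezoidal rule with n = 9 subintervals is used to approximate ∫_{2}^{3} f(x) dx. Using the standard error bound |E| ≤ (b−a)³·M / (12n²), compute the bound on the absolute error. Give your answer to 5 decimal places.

0.01440

|E| ≤ (1)³·14 / (12·9²) = 14/972 = 0.01440.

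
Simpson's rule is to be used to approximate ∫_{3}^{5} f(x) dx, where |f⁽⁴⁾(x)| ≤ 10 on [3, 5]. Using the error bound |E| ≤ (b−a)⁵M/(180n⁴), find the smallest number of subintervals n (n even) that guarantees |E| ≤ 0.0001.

Need 320/(180n⁴) ≤ 0.0001.
n⁴ ≥ 320/(180·0.0001) = 17777.8 ⇒ n ≥ 11.5470, so the smallest even n is 12. (n must be even for Simpson's rule.)

12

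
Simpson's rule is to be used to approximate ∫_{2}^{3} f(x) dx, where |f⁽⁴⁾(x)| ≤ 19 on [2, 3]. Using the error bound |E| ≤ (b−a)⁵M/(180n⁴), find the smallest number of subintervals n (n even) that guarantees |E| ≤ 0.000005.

14

Need 19/(180n⁴) ≤ 0.000005.
n⁴ ≥ 19/(180·0.000005) = 21111.1 ⇒ n ≥ 12.0539, so the smallest even n is 14. (n must be even for Simpson's rule.)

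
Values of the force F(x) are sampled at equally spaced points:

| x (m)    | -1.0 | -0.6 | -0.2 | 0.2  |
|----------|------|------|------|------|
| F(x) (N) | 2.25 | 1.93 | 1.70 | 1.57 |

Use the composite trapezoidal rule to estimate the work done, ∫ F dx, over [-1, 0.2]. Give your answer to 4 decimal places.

h = 0.4, n = 3.
(h/2)·[y₀ + 2y₁ + 2y₂ + y₃] = 0.2·(11.08) = 2.2160.

2.2160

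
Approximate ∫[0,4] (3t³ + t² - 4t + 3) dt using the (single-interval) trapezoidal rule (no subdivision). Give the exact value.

396

T = (b−a)/2 · [f(0) + f(4)] = 2·[3 + 195] = 396.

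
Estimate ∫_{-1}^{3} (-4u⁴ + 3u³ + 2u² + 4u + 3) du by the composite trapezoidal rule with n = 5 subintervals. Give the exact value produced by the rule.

h = (3 − (-1))/5 = 0.8.
Nodes u₀,…,u₅ = -1, -0.2, 0.6, 1.4, 2.2, 3.
f(u) = -4u⁴ + 3u³ + 2u² + 4u + 3: f₀=-6, f₁=2.2496, f₂=6.2496, f₃=5.3856, f₄=-40.2784, f₅=-210.
(h/2)·[f₀ + 2f₁ + 2f₂ + 2f₃ + 2f₄ + f₅] = 0.4·(-268.7872) = -107.51488.

-107.51488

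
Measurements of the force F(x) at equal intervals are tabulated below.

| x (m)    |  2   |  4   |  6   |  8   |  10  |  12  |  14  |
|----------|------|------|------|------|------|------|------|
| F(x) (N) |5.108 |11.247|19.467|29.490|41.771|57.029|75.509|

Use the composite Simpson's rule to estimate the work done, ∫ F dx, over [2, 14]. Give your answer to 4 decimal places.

h = 2, n = 6.
(h/3)·[y₀ + 4y₁ + 2y₂ + 4y₃ + 2y₄ + 4y₅ + y₆] = 0.666667·(594.157) = 396.1047.

396.1047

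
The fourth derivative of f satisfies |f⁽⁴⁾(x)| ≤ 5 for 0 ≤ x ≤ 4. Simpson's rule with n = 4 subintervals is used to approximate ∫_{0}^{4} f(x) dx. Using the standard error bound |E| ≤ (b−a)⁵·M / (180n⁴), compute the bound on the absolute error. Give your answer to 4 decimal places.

0.1111

|E| ≤ (4)⁵·5 / (180·4⁴) = 5120/46080 = 0.1111.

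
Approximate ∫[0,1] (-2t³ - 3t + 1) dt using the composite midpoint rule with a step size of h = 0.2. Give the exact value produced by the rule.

-0.99

h = (1 − 0)/5 = 0.2.
Midpoints m₁,…,m₅ = 0.1, 0.3, 0.5, 0.7, 0.9.
f(m₁)=0.698, f(m₂)=0.046, f(m₃)=-0.75, f(m₄)=-1.786, f(m₅)=-3.158.
h·[f(m₁) + f(m₂) + f(m₃) + f(m₄) + f(m₅)] = 0.2·(-4.95) = -0.99.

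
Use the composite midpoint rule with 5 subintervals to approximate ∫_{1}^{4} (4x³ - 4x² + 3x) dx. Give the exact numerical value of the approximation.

191.16

h = (4 − 1)/5 = 0.6.
Midpoints m₁,…,m₅ = 1.3, 1.9, 2.5, 3.1, 3.7.
f(m₁)=5.928, f(m₂)=18.696, f(m₃)=45, f(m₄)=90.024, f(m₅)=158.952.
h·[f(m₁) + f(m₂) + f(m₃) + f(m₄) + f(m₅)] = 0.6·(318.6) = 191.16.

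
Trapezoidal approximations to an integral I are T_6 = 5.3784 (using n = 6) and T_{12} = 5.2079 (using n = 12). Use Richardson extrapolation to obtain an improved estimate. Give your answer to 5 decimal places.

R = (4·T_{12} − T_6) / 3 = (4·5.2079 − 5.3784)/3 = (15.4532)/3 = 5.15107.

5.15107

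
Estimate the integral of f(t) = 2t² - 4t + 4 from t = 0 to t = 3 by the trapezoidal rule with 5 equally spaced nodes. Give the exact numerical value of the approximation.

12.5625

h = (3 − 0)/4 = 0.75.
Nodes t₀,…,t₄ = 0, 0.75, 1.5, 2.25, 3.
f(t) = 2t² - 4t + 4: f₀=4, f₁=2.125, f₂=2.5, f₃=5.125, f₄=10.
(h/2)·[f₀ + 2f₁ + 2f₂ + 2f₃ + f₄] = 0.375·(33.5) = 12.5625.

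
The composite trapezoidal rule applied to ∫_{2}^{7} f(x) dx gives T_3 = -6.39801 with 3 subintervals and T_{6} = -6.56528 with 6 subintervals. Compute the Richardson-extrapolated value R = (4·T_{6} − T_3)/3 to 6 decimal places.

R = (4·T_{6} − T_3) / 3 = (4·(-6.56528) − (-6.39801))/3 = (-19.86311)/3 = -6.621037.

-6.621037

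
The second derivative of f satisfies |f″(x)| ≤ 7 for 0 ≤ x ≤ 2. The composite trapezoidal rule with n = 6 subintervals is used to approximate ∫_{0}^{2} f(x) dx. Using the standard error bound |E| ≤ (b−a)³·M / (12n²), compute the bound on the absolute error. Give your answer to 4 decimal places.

0.1296

|E| ≤ (2)³·7 / (12·6²) = 56/432 = 0.1296.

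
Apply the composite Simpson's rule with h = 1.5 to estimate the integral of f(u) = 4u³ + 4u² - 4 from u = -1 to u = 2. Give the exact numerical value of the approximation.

15

h = (2 − (-1))/2 = 1.5.
Nodes u₀,…,u₂ = -1, 0.5, 2.
f(u) = 4u³ + 4u² - 4: f₀=-4, f₁=-2.5, f₂=44.
(h/3)·[f₀ + 4f₁ + f₂] = 0.5·(30) = 15.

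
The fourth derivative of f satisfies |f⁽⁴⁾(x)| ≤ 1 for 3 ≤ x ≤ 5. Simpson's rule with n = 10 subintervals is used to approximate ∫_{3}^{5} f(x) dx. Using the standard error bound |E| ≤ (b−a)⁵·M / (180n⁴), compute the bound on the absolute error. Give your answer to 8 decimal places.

|E| ≤ (2)⁵·1 / (180·10⁴) = 32/1800000 = 0.00001778.

0.00001778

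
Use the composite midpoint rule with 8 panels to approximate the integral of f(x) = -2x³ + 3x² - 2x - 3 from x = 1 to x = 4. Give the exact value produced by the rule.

-88.078125

h = (4 − 1)/8 = 0.375.
Midpoints m₁,…,m₈ = 1.1875, 1.5625, 1.9375, 2.3125, 2.6875, 3.0625, 3.4375, 3.8125.
f(m₁)=-4.49365234375, f(m₂)=-6.43017578125, f(m₃)=-10.15966796875, f(m₄)=-16.31494140625, f(m₅)=-25.52880859375, f(m₆)=-38.43408203125, f(m₇)=-55.66357421875, f(m₈)=-77.85009765625.
h·[f(m₁) + f(m₂) + f(m₃) + f(m₄) + f(m₅) + f(m₆) + f(m₇) + f(m₈)] = 0.375·(-234.875) = -88.078125.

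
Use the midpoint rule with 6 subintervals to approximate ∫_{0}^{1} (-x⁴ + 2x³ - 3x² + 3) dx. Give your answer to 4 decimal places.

2.3046

h = (1 − 0)/6 = 0.166667.
Midpoints m₁,…,m₆ = 0.083333, 0.25, 0.416667, 0.583333, 0.75, 0.916667.
f(m₁)=2.980276, f(m₂)=2.83984375, f(m₃)=2.593702, f(m₄)=2.260368, f(m₅)=1.83984375, f(m₆)=1.313609.
h·[f(m₁) + f(m₂) + f(m₃) + f(m₄) + f(m₅) + f(m₆)] = 0.166667·(13.827643) = 2.3046.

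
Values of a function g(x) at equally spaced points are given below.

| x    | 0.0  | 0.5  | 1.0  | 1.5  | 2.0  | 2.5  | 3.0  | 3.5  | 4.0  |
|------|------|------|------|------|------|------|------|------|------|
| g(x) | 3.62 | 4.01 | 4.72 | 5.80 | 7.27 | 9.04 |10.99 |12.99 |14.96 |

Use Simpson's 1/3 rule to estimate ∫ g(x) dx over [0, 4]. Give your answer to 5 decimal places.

h = 0.5, n = 8.
(h/3)·[y₀ + 4y₁ + 2y₂ + 4y₃ + 2y₄ + 4y₅ + 2y₆ + 4y₇ + y₈] = 0.166667·(191.90) = 31.98333.

31.98333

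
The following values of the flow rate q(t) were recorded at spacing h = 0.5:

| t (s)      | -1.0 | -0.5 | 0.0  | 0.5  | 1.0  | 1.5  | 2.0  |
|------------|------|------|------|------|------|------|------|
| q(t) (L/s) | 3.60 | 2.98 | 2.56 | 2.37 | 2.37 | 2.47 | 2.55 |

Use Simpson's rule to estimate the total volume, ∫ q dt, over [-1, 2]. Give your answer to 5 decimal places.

h = 0.5, n = 6.
(h/3)·[y₀ + 4y₁ + 2y₂ + 4y₃ + 2y₄ + 4y₅ + y₆] = 0.166667·(47.29) = 7.88167.

7.88167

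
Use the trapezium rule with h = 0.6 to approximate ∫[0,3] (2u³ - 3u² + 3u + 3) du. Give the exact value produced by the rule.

37.08

h = (3 − 0)/5 = 0.6.
Nodes u₀,…,u₅ = 0, 0.6, 1.2, 1.8, 2.4, 3.
f(u) = 2u³ - 3u² + 3u + 3: f₀=3, f₁=4.152, f₂=5.736, f₃=10.344, f₄=20.568, f₅=39.
(h/2)·[f₀ + 2f₁ + 2f₂ + 2f₃ + 2f₄ + f₅] = 0.3·(123.6) = 37.08.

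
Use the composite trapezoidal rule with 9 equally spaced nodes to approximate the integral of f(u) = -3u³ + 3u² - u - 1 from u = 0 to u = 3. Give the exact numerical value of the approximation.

h = (3 − 0)/8 = 0.375.
Nodes u₀,…,u₈ = 0, 0.375, 0.75, 1.125, 1.5, 1.875, 2.25, 2.625, 3.
f(u) = -3u³ + 3u² - u - 1: f₀=-1, f₁=-1.111328125, f₂=-1.328125, f₃=-2.599609375, f₄=-5.875, f₅=-12.103515625, f₆=-22.234375, f₇=-37.216796875, f₈=-58.
(h/2)·[f₀ + 2f₁ + 2f₂ + 2f₃ + 2f₄ + 2f₅ + 2f₆ + 2f₇ + f₈] = 0.1875·(-223.9375) = -41.98828125.

-41.98828125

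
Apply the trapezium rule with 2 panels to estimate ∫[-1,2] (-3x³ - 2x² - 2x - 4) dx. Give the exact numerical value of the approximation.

-39.5625

h = (2 − (-1))/2 = 1.5.
Nodes x₀,…,x₂ = -1, 0.5, 2.
f(x) = -3x³ - 2x² - 2x - 4: f₀=-1, f₁=-5.875, f₂=-40.
(h/2)·[f₀ + 2f₁ + f₂] = 0.75·(-52.75) = -39.5625.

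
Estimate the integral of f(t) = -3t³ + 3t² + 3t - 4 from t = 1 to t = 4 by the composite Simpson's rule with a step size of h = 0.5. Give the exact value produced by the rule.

-117.75

h = (4 − 1)/6 = 0.5.
Nodes t₀,…,t₆ = 1, 1.5, 2, 2.5, 3, 3.5, 4.
f(t) = -3t³ + 3t² + 3t - 4: f₀=-1, f₁=-2.875, f₂=-10, f₃=-24.625, f₄=-49, f₅=-85.375, f₆=-136.
(h/3)·[f₀ + 4f₁ + 2f₂ + 4f₃ + 2f₄ + 4f₅ + f₆] = 0.166667·(-706.5) = -117.75.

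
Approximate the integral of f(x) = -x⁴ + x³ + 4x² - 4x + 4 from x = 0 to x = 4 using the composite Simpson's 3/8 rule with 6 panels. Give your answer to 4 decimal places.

-71.7037

h = (4 − 0)/6 = 0.666667.
Nodes x₀,…,x₆ = 0, 0.666667, 1.333333, 2, 2.666667, 3.333333, 4.
f(x) = -x⁴ + x³ + 4x² - 4x + 4: f₀=4, f₁=3.209877, f₂=4.987654, f₃=4, f₄=-9.827160, f₅=-51.308642, f₆=-140.
(3h/8)·[f₀ + 3f₁ + 3f₂ + 2f₃ + 3f₄ + 3f₅ + f₆] = 0.25·(-286.814815) = -71.7037.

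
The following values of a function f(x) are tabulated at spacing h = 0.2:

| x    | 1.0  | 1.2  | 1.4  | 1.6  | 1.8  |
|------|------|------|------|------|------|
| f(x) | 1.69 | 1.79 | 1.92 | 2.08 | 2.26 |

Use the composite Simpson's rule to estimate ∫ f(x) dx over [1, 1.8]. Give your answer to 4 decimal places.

1.5513

h = 0.2, n = 4.
(h/3)·[y₀ + 4y₁ + 2y₂ + 4y₃ + y₄] = 0.066667·(23.27) = 1.5513.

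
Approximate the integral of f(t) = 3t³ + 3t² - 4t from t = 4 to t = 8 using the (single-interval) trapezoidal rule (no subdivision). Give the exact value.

T = (b−a)/2 · [f(4) + f(8)] = 2·[224 + 1696] = 3840.

3840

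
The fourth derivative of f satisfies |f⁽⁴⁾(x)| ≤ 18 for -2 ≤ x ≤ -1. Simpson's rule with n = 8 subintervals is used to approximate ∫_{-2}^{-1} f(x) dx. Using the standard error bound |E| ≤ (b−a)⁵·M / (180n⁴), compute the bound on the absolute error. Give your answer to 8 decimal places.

|E| ≤ (1)⁵·18 / (180·8⁴) = 18/737280 = 0.00002441.

0.00002441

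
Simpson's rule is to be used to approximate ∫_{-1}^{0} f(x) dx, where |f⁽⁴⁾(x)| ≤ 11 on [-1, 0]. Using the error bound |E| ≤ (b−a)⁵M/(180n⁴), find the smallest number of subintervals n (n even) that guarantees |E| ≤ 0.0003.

Need 11/(180n⁴) ≤ 0.0003.
n⁴ ≥ 11/(180·0.0003) = 203.704 ⇒ n ≥ 3.7779, so the smallest even n is 4. (n must be even for Simpson's rule.)

4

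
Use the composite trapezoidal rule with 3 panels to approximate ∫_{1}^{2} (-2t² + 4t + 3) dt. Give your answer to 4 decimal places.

4.2963

h = (2 − 1)/3 = 0.333333.
Nodes t₀,…,t₃ = 1, 1.333333, 1.666667, 2.
f(t) = -2t² + 4t + 3: f₀=5, f₁=4.777778, f₂=4.111111, f₃=3.
(h/2)·[f₀ + 2f₁ + 2f₂ + f₃] = 0.166667·(25.777778) = 4.2963.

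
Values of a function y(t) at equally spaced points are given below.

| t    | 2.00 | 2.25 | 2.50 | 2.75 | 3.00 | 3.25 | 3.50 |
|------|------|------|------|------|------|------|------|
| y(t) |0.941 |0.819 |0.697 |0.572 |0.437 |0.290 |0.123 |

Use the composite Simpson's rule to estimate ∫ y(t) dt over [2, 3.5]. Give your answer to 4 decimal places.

0.8380

h = 0.25, n = 6.
(h/3)·[y₀ + 4y₁ + 2y₂ + 4y₃ + 2y₄ + 4y₅ + y₆] = 0.083333·(10.056) = 0.8380.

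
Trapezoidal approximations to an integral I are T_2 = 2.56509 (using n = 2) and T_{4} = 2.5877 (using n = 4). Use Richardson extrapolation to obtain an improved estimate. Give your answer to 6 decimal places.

R = (4·T_{4} − T_2) / 3 = (4·2.5877 − 2.56509)/3 = (7.78571)/3 = 2.595237.

2.595237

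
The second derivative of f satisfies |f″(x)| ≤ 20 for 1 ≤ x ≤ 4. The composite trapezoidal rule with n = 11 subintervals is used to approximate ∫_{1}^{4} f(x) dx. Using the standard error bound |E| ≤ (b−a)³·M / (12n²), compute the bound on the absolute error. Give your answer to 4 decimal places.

0.3719

|E| ≤ (3)³·20 / (12·11²) = 540/1452 = 0.3719.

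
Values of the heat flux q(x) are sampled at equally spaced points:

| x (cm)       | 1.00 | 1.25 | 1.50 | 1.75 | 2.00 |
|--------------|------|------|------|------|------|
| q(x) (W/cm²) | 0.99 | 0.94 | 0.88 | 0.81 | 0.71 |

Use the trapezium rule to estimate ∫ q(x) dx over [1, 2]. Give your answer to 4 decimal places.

0.8700

h = 0.25, n = 4.
(h/2)·[y₀ + 2y₁ + 2y₂ + 2y₃ + y₄] = 0.125·(6.96) = 0.8700.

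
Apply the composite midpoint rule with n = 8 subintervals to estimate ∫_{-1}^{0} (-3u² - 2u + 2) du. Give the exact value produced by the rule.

2.00390625

h = (0 − (-1))/8 = 0.125.
Midpoints m₁,…,m₈ = -0.9375, -0.8125, -0.6875, -0.5625, -0.4375, -0.3125, -0.1875, -0.0625.
f(m₁)=1.23828125, f(m₂)=1.64453125, f(m₃)=1.95703125, f(m₄)=2.17578125, f(m₅)=2.30078125, f(m₆)=2.33203125, f(m₇)=2.26953125, f(m₈)=2.11328125.
h·[f(m₁) + f(m₂) + f(m₃) + f(m₄) + f(m₅) + f(m₆) + f(m₇) + f(m₈)] = 0.125·(16.03125) = 2.00390625.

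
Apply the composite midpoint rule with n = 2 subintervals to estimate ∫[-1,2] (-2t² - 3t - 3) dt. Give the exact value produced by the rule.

h = (2 − (-1))/2 = 1.5.
Midpoints m₁,…,m₂ = -0.25, 1.25.
f(m₁)=-2.375, f(m₂)=-9.875.
h·[f(m₁) + f(m₂)] = 1.5·(-12.25) = -18.375.

-18.375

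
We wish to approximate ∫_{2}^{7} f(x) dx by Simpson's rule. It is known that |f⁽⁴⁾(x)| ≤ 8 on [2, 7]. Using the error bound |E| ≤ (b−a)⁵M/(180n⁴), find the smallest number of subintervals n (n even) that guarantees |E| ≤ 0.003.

16

Need 25000/(180n⁴) ≤ 0.003.
n⁴ ≥ 25000/(180·0.003) = 46296.3 ⇒ n ≥ 14.6685, so the smallest even n is 16. (n must be even for Simpson's rule.)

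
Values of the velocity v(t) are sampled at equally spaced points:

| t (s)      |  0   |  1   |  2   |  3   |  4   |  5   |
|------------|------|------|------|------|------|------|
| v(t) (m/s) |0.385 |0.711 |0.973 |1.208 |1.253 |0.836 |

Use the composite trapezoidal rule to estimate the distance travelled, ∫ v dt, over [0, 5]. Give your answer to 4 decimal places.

h = 1, n = 5.
(h/2)·[y₀ + 2y₁ + 2y₂ + 2y₃ + 2y₄ + y₅] = 0.5·(9.511) = 4.7555.

4.7555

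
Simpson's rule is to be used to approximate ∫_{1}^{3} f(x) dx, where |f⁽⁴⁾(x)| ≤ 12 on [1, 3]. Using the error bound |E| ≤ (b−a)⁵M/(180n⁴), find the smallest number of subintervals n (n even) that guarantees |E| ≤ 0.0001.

14

Need 384/(180n⁴) ≤ 0.0001.
n⁴ ≥ 384/(180·0.0001) = 21333.3 ⇒ n ≥ 12.0855, so the smallest even n is 14. (n must be even for Simpson's rule.)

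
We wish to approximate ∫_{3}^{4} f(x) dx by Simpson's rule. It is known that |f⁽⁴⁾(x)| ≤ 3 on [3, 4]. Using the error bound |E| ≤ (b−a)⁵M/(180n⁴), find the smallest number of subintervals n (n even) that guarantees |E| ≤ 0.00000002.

32

Need 3/(180n⁴) ≤ 0.00000002.
n⁴ ≥ 3/(180·0.00000002) = 833333 ⇒ n ≥ 30.2138, so the smallest even n is 32. (n must be even for Simpson's rule.)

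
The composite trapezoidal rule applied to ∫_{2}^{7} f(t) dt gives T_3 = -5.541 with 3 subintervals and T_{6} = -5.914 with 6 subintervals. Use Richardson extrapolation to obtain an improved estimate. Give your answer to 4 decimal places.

R = (4·T_{6} − T_3) / 3 = (4·(-5.914) − (-5.541))/3 = (-18.115)/3 = -6.0383.

-6.0383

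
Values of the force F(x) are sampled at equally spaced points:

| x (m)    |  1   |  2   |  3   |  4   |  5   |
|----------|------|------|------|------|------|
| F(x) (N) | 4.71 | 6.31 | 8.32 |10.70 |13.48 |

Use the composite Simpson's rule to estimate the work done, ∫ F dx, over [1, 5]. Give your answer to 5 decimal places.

34.29000

h = 1, n = 4.
(h/3)·[y₀ + 4y₁ + 2y₂ + 4y₃ + y₄] = 0.333333·(102.87) = 34.29000.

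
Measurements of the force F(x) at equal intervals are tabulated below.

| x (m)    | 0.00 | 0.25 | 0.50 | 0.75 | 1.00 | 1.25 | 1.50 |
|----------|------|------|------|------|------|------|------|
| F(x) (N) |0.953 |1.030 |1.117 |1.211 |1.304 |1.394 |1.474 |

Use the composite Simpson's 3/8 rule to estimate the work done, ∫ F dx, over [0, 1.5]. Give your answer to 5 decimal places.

1.81725

h = 0.25, n = 6.
(3h/8)·[y₀ + 3y₁ + 3y₂ + 2y₃ + 3y₄ + 3y₅ + y₆] = 0.09375·(19.384) = 1.81725.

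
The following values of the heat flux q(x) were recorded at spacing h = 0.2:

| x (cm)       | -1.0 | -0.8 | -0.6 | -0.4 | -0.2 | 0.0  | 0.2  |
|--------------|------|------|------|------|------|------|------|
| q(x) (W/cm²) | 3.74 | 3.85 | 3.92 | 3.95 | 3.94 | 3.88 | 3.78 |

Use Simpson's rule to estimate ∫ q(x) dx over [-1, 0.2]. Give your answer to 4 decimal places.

h = 0.2, n = 6.
(h/3)·[y₀ + 4y₁ + 2y₂ + 4y₃ + 2y₄ + 4y₅ + y₆] = 0.066667·(69.96) = 4.6640.

4.6640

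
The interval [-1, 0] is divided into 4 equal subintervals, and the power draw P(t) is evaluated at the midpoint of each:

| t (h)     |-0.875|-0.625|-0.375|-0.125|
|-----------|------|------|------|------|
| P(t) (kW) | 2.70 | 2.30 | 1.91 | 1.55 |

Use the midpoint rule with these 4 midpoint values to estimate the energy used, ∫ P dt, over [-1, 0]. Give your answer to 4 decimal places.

h = 0.25, n = 4.
h·[y(m₁) + y(m₂) + y(m₃) + y(m₄)] = 0.25·(8.46) = 2.1150.

2.1150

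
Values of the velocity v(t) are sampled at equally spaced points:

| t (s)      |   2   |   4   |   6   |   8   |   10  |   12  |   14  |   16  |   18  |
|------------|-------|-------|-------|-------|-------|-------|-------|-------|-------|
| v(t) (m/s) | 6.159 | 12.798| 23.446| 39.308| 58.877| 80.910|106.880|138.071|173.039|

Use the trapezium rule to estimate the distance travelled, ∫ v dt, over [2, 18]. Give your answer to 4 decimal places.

1099.7780

h = 2, n = 8.
(h/2)·[y₀ + 2y₁ + 2y₂ + 2y₃ + 2y₄ + 2y₅ + 2y₆ + 2y₇ + y₈] = 1·(1099.778) = 1099.7780.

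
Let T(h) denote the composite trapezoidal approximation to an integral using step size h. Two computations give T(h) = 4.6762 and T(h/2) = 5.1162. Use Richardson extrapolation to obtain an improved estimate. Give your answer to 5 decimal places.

R = (4·T(h/2) − T(h)) / 3 = (4·5.1162 − 4.6762)/3 = (15.7886)/3 = 5.26287.

5.26287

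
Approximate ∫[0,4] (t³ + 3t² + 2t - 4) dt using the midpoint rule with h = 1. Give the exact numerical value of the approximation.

125

h = (4 − 0)/4 = 1.
Midpoints m₁,…,m₄ = 0.5, 1.5, 2.5, 3.5.
f(m₁)=-2.125, f(m₂)=9.125, f(m₃)=35.375, f(m₄)=82.625.
h·[f(m₁) + f(m₂) + f(m₃) + f(m₄)] = 1·(125) = 125.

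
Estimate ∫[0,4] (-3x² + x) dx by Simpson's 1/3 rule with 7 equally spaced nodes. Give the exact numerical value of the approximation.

-56

h = (4 − 0)/6 = 0.666667.
Nodes x₀,…,x₆ = 0, 0.666667, 1.333333, 2, 2.666667, 3.333333, 4.
f(x) = -3x² + x: f₀=0, f₁=-0.666667, f₂=-4, f₃=-10, f₄=-18.666667, f₅=-30, f₆=-44.
(h/3)·[f₀ + 4f₁ + 2f₂ + 4f₃ + 2f₄ + 4f₅ + f₆] = 0.222222·(-252) = -56.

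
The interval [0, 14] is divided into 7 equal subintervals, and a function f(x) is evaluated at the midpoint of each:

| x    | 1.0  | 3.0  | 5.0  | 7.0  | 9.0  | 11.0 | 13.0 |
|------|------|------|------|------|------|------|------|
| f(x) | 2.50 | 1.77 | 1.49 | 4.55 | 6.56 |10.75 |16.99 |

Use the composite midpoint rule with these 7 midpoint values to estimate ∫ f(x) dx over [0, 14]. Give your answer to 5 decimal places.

h = 2, n = 7.
h·[y(m₁) + y(m₂) + y(m₃) + y(m₄) + y(m₅) + y(m₆) + y(m₇)] = 2·(44.61) = 89.22000.

89.22000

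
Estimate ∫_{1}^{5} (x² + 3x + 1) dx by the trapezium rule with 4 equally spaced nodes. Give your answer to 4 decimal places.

h = (5 − 1)/3 = 1.333333.
Nodes x₀,…,x₃ = 1, 2.333333, 3.666667, 5.
f(x) = x² + 3x + 1: f₀=5, f₁=13.444444, f₂=25.444444, f₃=41.
(h/2)·[f₀ + 2f₁ + 2f₂ + f₃] = 0.666667·(123.777778) = 82.5185.

82.5185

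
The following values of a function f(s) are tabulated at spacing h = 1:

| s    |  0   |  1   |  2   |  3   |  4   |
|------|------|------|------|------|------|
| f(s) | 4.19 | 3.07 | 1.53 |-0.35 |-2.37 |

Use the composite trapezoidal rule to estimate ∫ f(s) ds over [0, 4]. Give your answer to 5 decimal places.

h = 1, n = 4.
(h/2)·[y₀ + 2y₁ + 2y₂ + 2y₃ + y₄] = 0.5·(10.32) = 5.16000.

5.16000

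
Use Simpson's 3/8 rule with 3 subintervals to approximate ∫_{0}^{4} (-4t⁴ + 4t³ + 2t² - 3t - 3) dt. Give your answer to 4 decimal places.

h = (4 − 0)/3 = 1.333333.
Nodes t₀,…,t₃ = 0, 1.333333, 2.666667, 4.
f(t) = -4t⁴ + 4t³ + 2t² - 3t - 3: f₀=-3, f₁=-6.604938, f₂=-123.197531, f₃=-751.
(3h/8)·[f₀ + 3f₁ + 3f₂ + f₃] = 0.5·(-1143.407407) = -571.7037.

-571.7037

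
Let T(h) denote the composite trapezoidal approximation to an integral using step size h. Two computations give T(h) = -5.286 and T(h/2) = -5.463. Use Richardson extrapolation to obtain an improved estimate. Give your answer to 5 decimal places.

R = (4·T(h/2) − T(h)) / 3 = (4·(-5.463) − (-5.286))/3 = (-16.566)/3 = -5.52200.

-5.52200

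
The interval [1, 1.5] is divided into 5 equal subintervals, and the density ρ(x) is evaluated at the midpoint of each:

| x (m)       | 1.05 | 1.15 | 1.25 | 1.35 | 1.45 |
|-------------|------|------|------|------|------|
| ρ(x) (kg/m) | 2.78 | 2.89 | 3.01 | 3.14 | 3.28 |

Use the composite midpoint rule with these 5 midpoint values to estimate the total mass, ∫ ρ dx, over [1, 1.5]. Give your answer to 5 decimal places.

1.51000

h = 0.1, n = 5.
h·[y(m₁) + y(m₂) + y(m₃) + y(m₄) + y(m₅)] = 0.1·(15.10) = 1.51000.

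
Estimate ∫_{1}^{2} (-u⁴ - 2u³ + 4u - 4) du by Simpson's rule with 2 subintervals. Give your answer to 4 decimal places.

-11.7083

h = (2 − 1)/2 = 0.5.
Nodes u₀,…,u₂ = 1, 1.5, 2.
f(u) = -u⁴ - 2u³ + 4u - 4: f₀=-3, f₁=-9.8125, f₂=-28.
(h/3)·[f₀ + 4f₁ + f₂] = 0.166667·(-70.25) = -11.7083.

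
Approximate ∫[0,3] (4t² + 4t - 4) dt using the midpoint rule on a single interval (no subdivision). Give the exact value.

M = (b−a)·f(1.5) = 3·(11) = 33.

33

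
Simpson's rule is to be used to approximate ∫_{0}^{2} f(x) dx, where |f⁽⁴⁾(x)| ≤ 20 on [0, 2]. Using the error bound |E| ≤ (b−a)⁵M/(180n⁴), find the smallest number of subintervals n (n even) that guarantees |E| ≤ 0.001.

Need 640/(180n⁴) ≤ 0.001.
n⁴ ≥ 640/(180·0.001) = 3555.56 ⇒ n ≥ 7.7219, so the smallest even n is 8. (n must be even for Simpson's rule.)

8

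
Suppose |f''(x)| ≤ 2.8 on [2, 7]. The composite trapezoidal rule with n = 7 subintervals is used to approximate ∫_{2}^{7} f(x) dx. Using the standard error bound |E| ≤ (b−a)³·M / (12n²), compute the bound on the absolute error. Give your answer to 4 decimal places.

0.5952

|E| ≤ (5)³·2.8 / (12·7²) = 350/588 = 0.5952.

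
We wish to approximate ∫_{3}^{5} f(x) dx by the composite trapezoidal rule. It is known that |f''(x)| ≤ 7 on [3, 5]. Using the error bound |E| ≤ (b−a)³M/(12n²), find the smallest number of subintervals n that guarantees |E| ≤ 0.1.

Need 56/(12n²) ≤ 0.1.
n² ≥ 56/(12·0.1) = 46.6667 ⇒ n ≥ 6.8313, so the smallest n is 7.

7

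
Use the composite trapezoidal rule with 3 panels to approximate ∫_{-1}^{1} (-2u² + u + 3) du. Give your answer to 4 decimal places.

4.3704

h = (1 − (-1))/3 = 0.666667.
Nodes u₀,…,u₃ = -1, -0.333333, 0.333333, 1.
f(u) = -2u² + u + 3: f₀=0, f₁=2.444444, f₂=3.111111, f₃=2.
(h/2)·[f₀ + 2f₁ + 2f₂ + f₃] = 0.333333·(13.111111) = 4.3704.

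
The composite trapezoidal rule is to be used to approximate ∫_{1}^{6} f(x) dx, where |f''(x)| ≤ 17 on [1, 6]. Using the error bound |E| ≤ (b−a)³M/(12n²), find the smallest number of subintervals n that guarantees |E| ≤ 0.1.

Need 2125/(12n²) ≤ 0.1.
n² ≥ 2125/(12·0.1) = 1770.83 ⇒ n ≥ 42.0813, so the smallest n is 43.

43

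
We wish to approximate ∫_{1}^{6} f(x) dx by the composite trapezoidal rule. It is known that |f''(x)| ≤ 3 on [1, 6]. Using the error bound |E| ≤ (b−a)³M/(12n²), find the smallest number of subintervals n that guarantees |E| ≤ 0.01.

56

Need 375/(12n²) ≤ 0.01.
n² ≥ 375/(12·0.01) = 3125 ⇒ n ≥ 55.9017, so the smallest n is 56.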